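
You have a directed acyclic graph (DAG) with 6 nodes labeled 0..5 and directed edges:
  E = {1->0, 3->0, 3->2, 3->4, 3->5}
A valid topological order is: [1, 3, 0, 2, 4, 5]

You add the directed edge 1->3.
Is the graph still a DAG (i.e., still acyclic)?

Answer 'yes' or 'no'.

Answer: yes

Derivation:
Given toposort: [1, 3, 0, 2, 4, 5]
Position of 1: index 0; position of 3: index 1
New edge 1->3: forward
Forward edge: respects the existing order. Still a DAG, same toposort still valid.
Still a DAG? yes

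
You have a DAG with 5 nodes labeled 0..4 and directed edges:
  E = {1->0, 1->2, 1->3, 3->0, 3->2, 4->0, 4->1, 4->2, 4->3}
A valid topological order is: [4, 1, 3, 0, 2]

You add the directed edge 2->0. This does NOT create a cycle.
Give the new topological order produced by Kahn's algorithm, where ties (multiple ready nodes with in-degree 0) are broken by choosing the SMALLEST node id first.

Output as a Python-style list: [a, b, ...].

Old toposort: [4, 1, 3, 0, 2]
Added edge: 2->0
Position of 2 (4) > position of 0 (3). Must reorder: 2 must now come before 0.
Run Kahn's algorithm (break ties by smallest node id):
  initial in-degrees: [4, 1, 3, 2, 0]
  ready (indeg=0): [4]
  pop 4: indeg[0]->3; indeg[1]->0; indeg[2]->2; indeg[3]->1 | ready=[1] | order so far=[4]
  pop 1: indeg[0]->2; indeg[2]->1; indeg[3]->0 | ready=[3] | order so far=[4, 1]
  pop 3: indeg[0]->1; indeg[2]->0 | ready=[2] | order so far=[4, 1, 3]
  pop 2: indeg[0]->0 | ready=[0] | order so far=[4, 1, 3, 2]
  pop 0: no out-edges | ready=[] | order so far=[4, 1, 3, 2, 0]
  Result: [4, 1, 3, 2, 0]

Answer: [4, 1, 3, 2, 0]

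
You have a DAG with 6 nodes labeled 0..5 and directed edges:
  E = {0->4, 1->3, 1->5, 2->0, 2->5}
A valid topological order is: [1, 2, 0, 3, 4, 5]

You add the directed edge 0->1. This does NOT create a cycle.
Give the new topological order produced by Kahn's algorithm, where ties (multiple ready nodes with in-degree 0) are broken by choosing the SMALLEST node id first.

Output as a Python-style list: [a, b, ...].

Answer: [2, 0, 1, 3, 4, 5]

Derivation:
Old toposort: [1, 2, 0, 3, 4, 5]
Added edge: 0->1
Position of 0 (2) > position of 1 (0). Must reorder: 0 must now come before 1.
Run Kahn's algorithm (break ties by smallest node id):
  initial in-degrees: [1, 1, 0, 1, 1, 2]
  ready (indeg=0): [2]
  pop 2: indeg[0]->0; indeg[5]->1 | ready=[0] | order so far=[2]
  pop 0: indeg[1]->0; indeg[4]->0 | ready=[1, 4] | order so far=[2, 0]
  pop 1: indeg[3]->0; indeg[5]->0 | ready=[3, 4, 5] | order so far=[2, 0, 1]
  pop 3: no out-edges | ready=[4, 5] | order so far=[2, 0, 1, 3]
  pop 4: no out-edges | ready=[5] | order so far=[2, 0, 1, 3, 4]
  pop 5: no out-edges | ready=[] | order so far=[2, 0, 1, 3, 4, 5]
  Result: [2, 0, 1, 3, 4, 5]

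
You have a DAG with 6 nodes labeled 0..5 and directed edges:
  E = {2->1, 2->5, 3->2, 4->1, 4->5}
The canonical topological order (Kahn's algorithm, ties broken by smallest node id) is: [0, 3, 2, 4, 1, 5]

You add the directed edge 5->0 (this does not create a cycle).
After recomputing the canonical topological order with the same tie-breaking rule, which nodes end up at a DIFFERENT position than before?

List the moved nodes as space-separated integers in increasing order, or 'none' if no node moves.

Old toposort: [0, 3, 2, 4, 1, 5]
Added edge 5->0
Recompute Kahn (smallest-id tiebreak):
  initial in-degrees: [1, 2, 1, 0, 0, 2]
  ready (indeg=0): [3, 4]
  pop 3: indeg[2]->0 | ready=[2, 4] | order so far=[3]
  pop 2: indeg[1]->1; indeg[5]->1 | ready=[4] | order so far=[3, 2]
  pop 4: indeg[1]->0; indeg[5]->0 | ready=[1, 5] | order so far=[3, 2, 4]
  pop 1: no out-edges | ready=[5] | order so far=[3, 2, 4, 1]
  pop 5: indeg[0]->0 | ready=[0] | order so far=[3, 2, 4, 1, 5]
  pop 0: no out-edges | ready=[] | order so far=[3, 2, 4, 1, 5, 0]
New canonical toposort: [3, 2, 4, 1, 5, 0]
Compare positions:
  Node 0: index 0 -> 5 (moved)
  Node 1: index 4 -> 3 (moved)
  Node 2: index 2 -> 1 (moved)
  Node 3: index 1 -> 0 (moved)
  Node 4: index 3 -> 2 (moved)
  Node 5: index 5 -> 4 (moved)
Nodes that changed position: 0 1 2 3 4 5

Answer: 0 1 2 3 4 5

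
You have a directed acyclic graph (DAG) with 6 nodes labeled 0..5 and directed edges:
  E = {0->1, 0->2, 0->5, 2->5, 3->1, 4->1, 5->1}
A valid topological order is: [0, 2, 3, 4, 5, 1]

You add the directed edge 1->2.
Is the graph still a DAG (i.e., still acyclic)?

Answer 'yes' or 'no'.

Given toposort: [0, 2, 3, 4, 5, 1]
Position of 1: index 5; position of 2: index 1
New edge 1->2: backward (u after v in old order)
Backward edge: old toposort is now invalid. Check if this creates a cycle.
Does 2 already reach 1? Reachable from 2: [1, 2, 5]. YES -> cycle!
Still a DAG? no

Answer: no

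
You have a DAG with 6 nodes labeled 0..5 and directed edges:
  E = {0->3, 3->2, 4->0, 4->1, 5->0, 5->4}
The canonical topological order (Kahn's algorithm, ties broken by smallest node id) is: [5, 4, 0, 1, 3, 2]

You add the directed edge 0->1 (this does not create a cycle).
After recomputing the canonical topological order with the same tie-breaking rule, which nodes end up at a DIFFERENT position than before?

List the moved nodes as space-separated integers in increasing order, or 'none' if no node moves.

Old toposort: [5, 4, 0, 1, 3, 2]
Added edge 0->1
Recompute Kahn (smallest-id tiebreak):
  initial in-degrees: [2, 2, 1, 1, 1, 0]
  ready (indeg=0): [5]
  pop 5: indeg[0]->1; indeg[4]->0 | ready=[4] | order so far=[5]
  pop 4: indeg[0]->0; indeg[1]->1 | ready=[0] | order so far=[5, 4]
  pop 0: indeg[1]->0; indeg[3]->0 | ready=[1, 3] | order so far=[5, 4, 0]
  pop 1: no out-edges | ready=[3] | order so far=[5, 4, 0, 1]
  pop 3: indeg[2]->0 | ready=[2] | order so far=[5, 4, 0, 1, 3]
  pop 2: no out-edges | ready=[] | order so far=[5, 4, 0, 1, 3, 2]
New canonical toposort: [5, 4, 0, 1, 3, 2]
Compare positions:
  Node 0: index 2 -> 2 (same)
  Node 1: index 3 -> 3 (same)
  Node 2: index 5 -> 5 (same)
  Node 3: index 4 -> 4 (same)
  Node 4: index 1 -> 1 (same)
  Node 5: index 0 -> 0 (same)
Nodes that changed position: none

Answer: none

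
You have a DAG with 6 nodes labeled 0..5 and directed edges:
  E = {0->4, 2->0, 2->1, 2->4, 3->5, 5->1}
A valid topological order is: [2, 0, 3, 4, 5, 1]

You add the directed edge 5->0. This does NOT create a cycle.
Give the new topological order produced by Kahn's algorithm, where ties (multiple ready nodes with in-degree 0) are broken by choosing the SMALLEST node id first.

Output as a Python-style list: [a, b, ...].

Old toposort: [2, 0, 3, 4, 5, 1]
Added edge: 5->0
Position of 5 (4) > position of 0 (1). Must reorder: 5 must now come before 0.
Run Kahn's algorithm (break ties by smallest node id):
  initial in-degrees: [2, 2, 0, 0, 2, 1]
  ready (indeg=0): [2, 3]
  pop 2: indeg[0]->1; indeg[1]->1; indeg[4]->1 | ready=[3] | order so far=[2]
  pop 3: indeg[5]->0 | ready=[5] | order so far=[2, 3]
  pop 5: indeg[0]->0; indeg[1]->0 | ready=[0, 1] | order so far=[2, 3, 5]
  pop 0: indeg[4]->0 | ready=[1, 4] | order so far=[2, 3, 5, 0]
  pop 1: no out-edges | ready=[4] | order so far=[2, 3, 5, 0, 1]
  pop 4: no out-edges | ready=[] | order so far=[2, 3, 5, 0, 1, 4]
  Result: [2, 3, 5, 0, 1, 4]

Answer: [2, 3, 5, 0, 1, 4]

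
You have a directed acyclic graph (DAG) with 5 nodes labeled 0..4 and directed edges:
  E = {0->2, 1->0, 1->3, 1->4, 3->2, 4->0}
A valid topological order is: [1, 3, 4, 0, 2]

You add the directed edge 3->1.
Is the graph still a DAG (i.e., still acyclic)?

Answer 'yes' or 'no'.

Answer: no

Derivation:
Given toposort: [1, 3, 4, 0, 2]
Position of 3: index 1; position of 1: index 0
New edge 3->1: backward (u after v in old order)
Backward edge: old toposort is now invalid. Check if this creates a cycle.
Does 1 already reach 3? Reachable from 1: [0, 1, 2, 3, 4]. YES -> cycle!
Still a DAG? no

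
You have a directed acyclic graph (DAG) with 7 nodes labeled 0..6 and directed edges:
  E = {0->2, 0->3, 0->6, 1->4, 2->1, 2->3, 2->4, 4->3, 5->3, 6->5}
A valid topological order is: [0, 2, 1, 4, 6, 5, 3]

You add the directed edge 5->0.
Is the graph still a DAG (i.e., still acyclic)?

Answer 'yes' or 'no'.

Given toposort: [0, 2, 1, 4, 6, 5, 3]
Position of 5: index 5; position of 0: index 0
New edge 5->0: backward (u after v in old order)
Backward edge: old toposort is now invalid. Check if this creates a cycle.
Does 0 already reach 5? Reachable from 0: [0, 1, 2, 3, 4, 5, 6]. YES -> cycle!
Still a DAG? no

Answer: no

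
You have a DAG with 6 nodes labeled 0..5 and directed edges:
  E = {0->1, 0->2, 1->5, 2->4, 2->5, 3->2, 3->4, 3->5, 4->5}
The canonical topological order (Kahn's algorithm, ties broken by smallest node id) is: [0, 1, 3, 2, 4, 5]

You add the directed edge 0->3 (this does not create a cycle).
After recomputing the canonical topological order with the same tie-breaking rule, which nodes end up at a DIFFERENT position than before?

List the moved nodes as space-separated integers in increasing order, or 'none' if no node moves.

Answer: none

Derivation:
Old toposort: [0, 1, 3, 2, 4, 5]
Added edge 0->3
Recompute Kahn (smallest-id tiebreak):
  initial in-degrees: [0, 1, 2, 1, 2, 4]
  ready (indeg=0): [0]
  pop 0: indeg[1]->0; indeg[2]->1; indeg[3]->0 | ready=[1, 3] | order so far=[0]
  pop 1: indeg[5]->3 | ready=[3] | order so far=[0, 1]
  pop 3: indeg[2]->0; indeg[4]->1; indeg[5]->2 | ready=[2] | order so far=[0, 1, 3]
  pop 2: indeg[4]->0; indeg[5]->1 | ready=[4] | order so far=[0, 1, 3, 2]
  pop 4: indeg[5]->0 | ready=[5] | order so far=[0, 1, 3, 2, 4]
  pop 5: no out-edges | ready=[] | order so far=[0, 1, 3, 2, 4, 5]
New canonical toposort: [0, 1, 3, 2, 4, 5]
Compare positions:
  Node 0: index 0 -> 0 (same)
  Node 1: index 1 -> 1 (same)
  Node 2: index 3 -> 3 (same)
  Node 3: index 2 -> 2 (same)
  Node 4: index 4 -> 4 (same)
  Node 5: index 5 -> 5 (same)
Nodes that changed position: none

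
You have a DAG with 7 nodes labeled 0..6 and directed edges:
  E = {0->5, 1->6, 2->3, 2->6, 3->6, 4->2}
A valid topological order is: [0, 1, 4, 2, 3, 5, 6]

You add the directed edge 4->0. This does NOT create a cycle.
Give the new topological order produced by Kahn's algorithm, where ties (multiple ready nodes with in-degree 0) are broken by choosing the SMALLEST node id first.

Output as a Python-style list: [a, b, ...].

Answer: [1, 4, 0, 2, 3, 5, 6]

Derivation:
Old toposort: [0, 1, 4, 2, 3, 5, 6]
Added edge: 4->0
Position of 4 (2) > position of 0 (0). Must reorder: 4 must now come before 0.
Run Kahn's algorithm (break ties by smallest node id):
  initial in-degrees: [1, 0, 1, 1, 0, 1, 3]
  ready (indeg=0): [1, 4]
  pop 1: indeg[6]->2 | ready=[4] | order so far=[1]
  pop 4: indeg[0]->0; indeg[2]->0 | ready=[0, 2] | order so far=[1, 4]
  pop 0: indeg[5]->0 | ready=[2, 5] | order so far=[1, 4, 0]
  pop 2: indeg[3]->0; indeg[6]->1 | ready=[3, 5] | order so far=[1, 4, 0, 2]
  pop 3: indeg[6]->0 | ready=[5, 6] | order so far=[1, 4, 0, 2, 3]
  pop 5: no out-edges | ready=[6] | order so far=[1, 4, 0, 2, 3, 5]
  pop 6: no out-edges | ready=[] | order so far=[1, 4, 0, 2, 3, 5, 6]
  Result: [1, 4, 0, 2, 3, 5, 6]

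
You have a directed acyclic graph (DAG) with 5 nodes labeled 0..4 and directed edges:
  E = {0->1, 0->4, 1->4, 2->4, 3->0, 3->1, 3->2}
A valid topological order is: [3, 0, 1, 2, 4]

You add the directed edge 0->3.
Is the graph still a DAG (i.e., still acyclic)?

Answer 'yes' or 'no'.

Given toposort: [3, 0, 1, 2, 4]
Position of 0: index 1; position of 3: index 0
New edge 0->3: backward (u after v in old order)
Backward edge: old toposort is now invalid. Check if this creates a cycle.
Does 3 already reach 0? Reachable from 3: [0, 1, 2, 3, 4]. YES -> cycle!
Still a DAG? no

Answer: no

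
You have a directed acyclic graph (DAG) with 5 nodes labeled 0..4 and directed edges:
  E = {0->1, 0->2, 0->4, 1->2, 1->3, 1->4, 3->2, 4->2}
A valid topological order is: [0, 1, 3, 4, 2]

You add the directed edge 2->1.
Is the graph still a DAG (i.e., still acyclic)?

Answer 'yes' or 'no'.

Answer: no

Derivation:
Given toposort: [0, 1, 3, 4, 2]
Position of 2: index 4; position of 1: index 1
New edge 2->1: backward (u after v in old order)
Backward edge: old toposort is now invalid. Check if this creates a cycle.
Does 1 already reach 2? Reachable from 1: [1, 2, 3, 4]. YES -> cycle!
Still a DAG? no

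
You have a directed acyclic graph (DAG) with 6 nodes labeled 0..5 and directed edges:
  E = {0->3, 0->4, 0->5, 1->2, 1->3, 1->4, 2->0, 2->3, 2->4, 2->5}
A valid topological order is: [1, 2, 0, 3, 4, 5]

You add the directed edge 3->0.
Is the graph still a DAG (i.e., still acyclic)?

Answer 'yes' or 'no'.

Given toposort: [1, 2, 0, 3, 4, 5]
Position of 3: index 3; position of 0: index 2
New edge 3->0: backward (u after v in old order)
Backward edge: old toposort is now invalid. Check if this creates a cycle.
Does 0 already reach 3? Reachable from 0: [0, 3, 4, 5]. YES -> cycle!
Still a DAG? no

Answer: no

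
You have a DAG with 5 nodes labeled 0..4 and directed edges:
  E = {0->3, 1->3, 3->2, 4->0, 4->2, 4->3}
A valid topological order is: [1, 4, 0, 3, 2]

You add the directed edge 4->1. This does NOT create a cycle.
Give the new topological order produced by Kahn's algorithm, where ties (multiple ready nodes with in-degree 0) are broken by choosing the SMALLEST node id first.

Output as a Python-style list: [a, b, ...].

Answer: [4, 0, 1, 3, 2]

Derivation:
Old toposort: [1, 4, 0, 3, 2]
Added edge: 4->1
Position of 4 (1) > position of 1 (0). Must reorder: 4 must now come before 1.
Run Kahn's algorithm (break ties by smallest node id):
  initial in-degrees: [1, 1, 2, 3, 0]
  ready (indeg=0): [4]
  pop 4: indeg[0]->0; indeg[1]->0; indeg[2]->1; indeg[3]->2 | ready=[0, 1] | order so far=[4]
  pop 0: indeg[3]->1 | ready=[1] | order so far=[4, 0]
  pop 1: indeg[3]->0 | ready=[3] | order so far=[4, 0, 1]
  pop 3: indeg[2]->0 | ready=[2] | order so far=[4, 0, 1, 3]
  pop 2: no out-edges | ready=[] | order so far=[4, 0, 1, 3, 2]
  Result: [4, 0, 1, 3, 2]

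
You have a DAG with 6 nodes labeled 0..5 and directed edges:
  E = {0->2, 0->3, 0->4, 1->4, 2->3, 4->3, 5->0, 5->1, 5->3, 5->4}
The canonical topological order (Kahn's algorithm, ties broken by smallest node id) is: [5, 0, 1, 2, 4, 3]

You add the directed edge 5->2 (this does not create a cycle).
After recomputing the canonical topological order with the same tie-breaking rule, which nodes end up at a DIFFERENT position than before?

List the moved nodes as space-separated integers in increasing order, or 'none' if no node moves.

Answer: none

Derivation:
Old toposort: [5, 0, 1, 2, 4, 3]
Added edge 5->2
Recompute Kahn (smallest-id tiebreak):
  initial in-degrees: [1, 1, 2, 4, 3, 0]
  ready (indeg=0): [5]
  pop 5: indeg[0]->0; indeg[1]->0; indeg[2]->1; indeg[3]->3; indeg[4]->2 | ready=[0, 1] | order so far=[5]
  pop 0: indeg[2]->0; indeg[3]->2; indeg[4]->1 | ready=[1, 2] | order so far=[5, 0]
  pop 1: indeg[4]->0 | ready=[2, 4] | order so far=[5, 0, 1]
  pop 2: indeg[3]->1 | ready=[4] | order so far=[5, 0, 1, 2]
  pop 4: indeg[3]->0 | ready=[3] | order so far=[5, 0, 1, 2, 4]
  pop 3: no out-edges | ready=[] | order so far=[5, 0, 1, 2, 4, 3]
New canonical toposort: [5, 0, 1, 2, 4, 3]
Compare positions:
  Node 0: index 1 -> 1 (same)
  Node 1: index 2 -> 2 (same)
  Node 2: index 3 -> 3 (same)
  Node 3: index 5 -> 5 (same)
  Node 4: index 4 -> 4 (same)
  Node 5: index 0 -> 0 (same)
Nodes that changed position: none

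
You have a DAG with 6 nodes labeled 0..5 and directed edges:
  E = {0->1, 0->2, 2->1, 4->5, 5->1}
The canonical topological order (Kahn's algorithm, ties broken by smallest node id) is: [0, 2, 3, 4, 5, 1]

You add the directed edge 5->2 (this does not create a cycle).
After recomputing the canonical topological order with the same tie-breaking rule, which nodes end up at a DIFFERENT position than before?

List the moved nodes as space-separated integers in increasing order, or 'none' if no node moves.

Old toposort: [0, 2, 3, 4, 5, 1]
Added edge 5->2
Recompute Kahn (smallest-id tiebreak):
  initial in-degrees: [0, 3, 2, 0, 0, 1]
  ready (indeg=0): [0, 3, 4]
  pop 0: indeg[1]->2; indeg[2]->1 | ready=[3, 4] | order so far=[0]
  pop 3: no out-edges | ready=[4] | order so far=[0, 3]
  pop 4: indeg[5]->0 | ready=[5] | order so far=[0, 3, 4]
  pop 5: indeg[1]->1; indeg[2]->0 | ready=[2] | order so far=[0, 3, 4, 5]
  pop 2: indeg[1]->0 | ready=[1] | order so far=[0, 3, 4, 5, 2]
  pop 1: no out-edges | ready=[] | order so far=[0, 3, 4, 5, 2, 1]
New canonical toposort: [0, 3, 4, 5, 2, 1]
Compare positions:
  Node 0: index 0 -> 0 (same)
  Node 1: index 5 -> 5 (same)
  Node 2: index 1 -> 4 (moved)
  Node 3: index 2 -> 1 (moved)
  Node 4: index 3 -> 2 (moved)
  Node 5: index 4 -> 3 (moved)
Nodes that changed position: 2 3 4 5

Answer: 2 3 4 5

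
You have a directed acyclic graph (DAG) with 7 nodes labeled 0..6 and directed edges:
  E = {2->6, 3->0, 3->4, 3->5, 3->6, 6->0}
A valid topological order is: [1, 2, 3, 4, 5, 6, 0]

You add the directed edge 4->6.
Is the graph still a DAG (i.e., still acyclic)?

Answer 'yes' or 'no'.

Answer: yes

Derivation:
Given toposort: [1, 2, 3, 4, 5, 6, 0]
Position of 4: index 3; position of 6: index 5
New edge 4->6: forward
Forward edge: respects the existing order. Still a DAG, same toposort still valid.
Still a DAG? yes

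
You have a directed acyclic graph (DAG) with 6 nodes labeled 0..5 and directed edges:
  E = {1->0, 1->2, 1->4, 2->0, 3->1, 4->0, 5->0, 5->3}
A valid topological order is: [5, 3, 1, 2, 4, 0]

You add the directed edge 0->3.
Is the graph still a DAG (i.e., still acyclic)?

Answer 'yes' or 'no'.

Given toposort: [5, 3, 1, 2, 4, 0]
Position of 0: index 5; position of 3: index 1
New edge 0->3: backward (u after v in old order)
Backward edge: old toposort is now invalid. Check if this creates a cycle.
Does 3 already reach 0? Reachable from 3: [0, 1, 2, 3, 4]. YES -> cycle!
Still a DAG? no

Answer: no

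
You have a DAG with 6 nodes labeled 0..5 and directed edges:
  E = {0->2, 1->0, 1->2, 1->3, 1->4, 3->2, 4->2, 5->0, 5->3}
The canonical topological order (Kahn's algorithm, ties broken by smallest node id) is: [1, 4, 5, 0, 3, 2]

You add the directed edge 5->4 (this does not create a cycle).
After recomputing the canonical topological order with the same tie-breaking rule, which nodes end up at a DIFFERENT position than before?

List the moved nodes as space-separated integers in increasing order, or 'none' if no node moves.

Old toposort: [1, 4, 5, 0, 3, 2]
Added edge 5->4
Recompute Kahn (smallest-id tiebreak):
  initial in-degrees: [2, 0, 4, 2, 2, 0]
  ready (indeg=0): [1, 5]
  pop 1: indeg[0]->1; indeg[2]->3; indeg[3]->1; indeg[4]->1 | ready=[5] | order so far=[1]
  pop 5: indeg[0]->0; indeg[3]->0; indeg[4]->0 | ready=[0, 3, 4] | order so far=[1, 5]
  pop 0: indeg[2]->2 | ready=[3, 4] | order so far=[1, 5, 0]
  pop 3: indeg[2]->1 | ready=[4] | order so far=[1, 5, 0, 3]
  pop 4: indeg[2]->0 | ready=[2] | order so far=[1, 5, 0, 3, 4]
  pop 2: no out-edges | ready=[] | order so far=[1, 5, 0, 3, 4, 2]
New canonical toposort: [1, 5, 0, 3, 4, 2]
Compare positions:
  Node 0: index 3 -> 2 (moved)
  Node 1: index 0 -> 0 (same)
  Node 2: index 5 -> 5 (same)
  Node 3: index 4 -> 3 (moved)
  Node 4: index 1 -> 4 (moved)
  Node 5: index 2 -> 1 (moved)
Nodes that changed position: 0 3 4 5

Answer: 0 3 4 5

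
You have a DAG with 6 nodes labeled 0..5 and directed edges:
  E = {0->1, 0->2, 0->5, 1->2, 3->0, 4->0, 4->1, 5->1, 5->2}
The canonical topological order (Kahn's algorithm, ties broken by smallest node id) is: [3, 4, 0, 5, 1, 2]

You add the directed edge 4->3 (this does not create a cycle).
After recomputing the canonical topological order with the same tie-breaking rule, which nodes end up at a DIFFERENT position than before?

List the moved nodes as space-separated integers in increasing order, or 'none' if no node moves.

Answer: 3 4

Derivation:
Old toposort: [3, 4, 0, 5, 1, 2]
Added edge 4->3
Recompute Kahn (smallest-id tiebreak):
  initial in-degrees: [2, 3, 3, 1, 0, 1]
  ready (indeg=0): [4]
  pop 4: indeg[0]->1; indeg[1]->2; indeg[3]->0 | ready=[3] | order so far=[4]
  pop 3: indeg[0]->0 | ready=[0] | order so far=[4, 3]
  pop 0: indeg[1]->1; indeg[2]->2; indeg[5]->0 | ready=[5] | order so far=[4, 3, 0]
  pop 5: indeg[1]->0; indeg[2]->1 | ready=[1] | order so far=[4, 3, 0, 5]
  pop 1: indeg[2]->0 | ready=[2] | order so far=[4, 3, 0, 5, 1]
  pop 2: no out-edges | ready=[] | order so far=[4, 3, 0, 5, 1, 2]
New canonical toposort: [4, 3, 0, 5, 1, 2]
Compare positions:
  Node 0: index 2 -> 2 (same)
  Node 1: index 4 -> 4 (same)
  Node 2: index 5 -> 5 (same)
  Node 3: index 0 -> 1 (moved)
  Node 4: index 1 -> 0 (moved)
  Node 5: index 3 -> 3 (same)
Nodes that changed position: 3 4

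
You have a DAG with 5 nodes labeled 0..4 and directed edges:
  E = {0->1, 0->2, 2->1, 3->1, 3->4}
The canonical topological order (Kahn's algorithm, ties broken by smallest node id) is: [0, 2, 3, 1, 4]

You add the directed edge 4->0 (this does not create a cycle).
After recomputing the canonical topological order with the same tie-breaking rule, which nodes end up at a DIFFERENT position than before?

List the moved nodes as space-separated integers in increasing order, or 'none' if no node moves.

Answer: 0 1 2 3 4

Derivation:
Old toposort: [0, 2, 3, 1, 4]
Added edge 4->0
Recompute Kahn (smallest-id tiebreak):
  initial in-degrees: [1, 3, 1, 0, 1]
  ready (indeg=0): [3]
  pop 3: indeg[1]->2; indeg[4]->0 | ready=[4] | order so far=[3]
  pop 4: indeg[0]->0 | ready=[0] | order so far=[3, 4]
  pop 0: indeg[1]->1; indeg[2]->0 | ready=[2] | order so far=[3, 4, 0]
  pop 2: indeg[1]->0 | ready=[1] | order so far=[3, 4, 0, 2]
  pop 1: no out-edges | ready=[] | order so far=[3, 4, 0, 2, 1]
New canonical toposort: [3, 4, 0, 2, 1]
Compare positions:
  Node 0: index 0 -> 2 (moved)
  Node 1: index 3 -> 4 (moved)
  Node 2: index 1 -> 3 (moved)
  Node 3: index 2 -> 0 (moved)
  Node 4: index 4 -> 1 (moved)
Nodes that changed position: 0 1 2 3 4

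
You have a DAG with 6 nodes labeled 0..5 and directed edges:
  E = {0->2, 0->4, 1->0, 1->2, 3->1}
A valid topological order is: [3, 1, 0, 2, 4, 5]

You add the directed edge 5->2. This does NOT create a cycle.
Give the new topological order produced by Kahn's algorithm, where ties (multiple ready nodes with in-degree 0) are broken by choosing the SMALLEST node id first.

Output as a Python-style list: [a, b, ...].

Old toposort: [3, 1, 0, 2, 4, 5]
Added edge: 5->2
Position of 5 (5) > position of 2 (3). Must reorder: 5 must now come before 2.
Run Kahn's algorithm (break ties by smallest node id):
  initial in-degrees: [1, 1, 3, 0, 1, 0]
  ready (indeg=0): [3, 5]
  pop 3: indeg[1]->0 | ready=[1, 5] | order so far=[3]
  pop 1: indeg[0]->0; indeg[2]->2 | ready=[0, 5] | order so far=[3, 1]
  pop 0: indeg[2]->1; indeg[4]->0 | ready=[4, 5] | order so far=[3, 1, 0]
  pop 4: no out-edges | ready=[5] | order so far=[3, 1, 0, 4]
  pop 5: indeg[2]->0 | ready=[2] | order so far=[3, 1, 0, 4, 5]
  pop 2: no out-edges | ready=[] | order so far=[3, 1, 0, 4, 5, 2]
  Result: [3, 1, 0, 4, 5, 2]

Answer: [3, 1, 0, 4, 5, 2]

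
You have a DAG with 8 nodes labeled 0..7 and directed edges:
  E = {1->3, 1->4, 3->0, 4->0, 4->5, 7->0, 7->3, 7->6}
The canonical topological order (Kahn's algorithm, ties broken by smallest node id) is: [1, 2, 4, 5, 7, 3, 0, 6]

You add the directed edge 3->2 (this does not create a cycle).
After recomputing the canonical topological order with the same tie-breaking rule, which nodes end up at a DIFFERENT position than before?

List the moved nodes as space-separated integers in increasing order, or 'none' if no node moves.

Answer: 0 2 3 4 5 7

Derivation:
Old toposort: [1, 2, 4, 5, 7, 3, 0, 6]
Added edge 3->2
Recompute Kahn (smallest-id tiebreak):
  initial in-degrees: [3, 0, 1, 2, 1, 1, 1, 0]
  ready (indeg=0): [1, 7]
  pop 1: indeg[3]->1; indeg[4]->0 | ready=[4, 7] | order so far=[1]
  pop 4: indeg[0]->2; indeg[5]->0 | ready=[5, 7] | order so far=[1, 4]
  pop 5: no out-edges | ready=[7] | order so far=[1, 4, 5]
  pop 7: indeg[0]->1; indeg[3]->0; indeg[6]->0 | ready=[3, 6] | order so far=[1, 4, 5, 7]
  pop 3: indeg[0]->0; indeg[2]->0 | ready=[0, 2, 6] | order so far=[1, 4, 5, 7, 3]
  pop 0: no out-edges | ready=[2, 6] | order so far=[1, 4, 5, 7, 3, 0]
  pop 2: no out-edges | ready=[6] | order so far=[1, 4, 5, 7, 3, 0, 2]
  pop 6: no out-edges | ready=[] | order so far=[1, 4, 5, 7, 3, 0, 2, 6]
New canonical toposort: [1, 4, 5, 7, 3, 0, 2, 6]
Compare positions:
  Node 0: index 6 -> 5 (moved)
  Node 1: index 0 -> 0 (same)
  Node 2: index 1 -> 6 (moved)
  Node 3: index 5 -> 4 (moved)
  Node 4: index 2 -> 1 (moved)
  Node 5: index 3 -> 2 (moved)
  Node 6: index 7 -> 7 (same)
  Node 7: index 4 -> 3 (moved)
Nodes that changed position: 0 2 3 4 5 7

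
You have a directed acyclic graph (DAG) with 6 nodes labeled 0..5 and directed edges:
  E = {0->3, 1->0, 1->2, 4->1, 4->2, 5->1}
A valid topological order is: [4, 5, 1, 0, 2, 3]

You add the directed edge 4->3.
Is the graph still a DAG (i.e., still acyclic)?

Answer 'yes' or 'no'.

Given toposort: [4, 5, 1, 0, 2, 3]
Position of 4: index 0; position of 3: index 5
New edge 4->3: forward
Forward edge: respects the existing order. Still a DAG, same toposort still valid.
Still a DAG? yes

Answer: yes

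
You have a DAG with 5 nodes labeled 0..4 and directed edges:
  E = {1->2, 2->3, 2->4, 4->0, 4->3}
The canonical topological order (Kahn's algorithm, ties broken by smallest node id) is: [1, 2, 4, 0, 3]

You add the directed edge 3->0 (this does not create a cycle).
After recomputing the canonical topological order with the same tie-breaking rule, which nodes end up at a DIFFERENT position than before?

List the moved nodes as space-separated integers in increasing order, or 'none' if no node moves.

Answer: 0 3

Derivation:
Old toposort: [1, 2, 4, 0, 3]
Added edge 3->0
Recompute Kahn (smallest-id tiebreak):
  initial in-degrees: [2, 0, 1, 2, 1]
  ready (indeg=0): [1]
  pop 1: indeg[2]->0 | ready=[2] | order so far=[1]
  pop 2: indeg[3]->1; indeg[4]->0 | ready=[4] | order so far=[1, 2]
  pop 4: indeg[0]->1; indeg[3]->0 | ready=[3] | order so far=[1, 2, 4]
  pop 3: indeg[0]->0 | ready=[0] | order so far=[1, 2, 4, 3]
  pop 0: no out-edges | ready=[] | order so far=[1, 2, 4, 3, 0]
New canonical toposort: [1, 2, 4, 3, 0]
Compare positions:
  Node 0: index 3 -> 4 (moved)
  Node 1: index 0 -> 0 (same)
  Node 2: index 1 -> 1 (same)
  Node 3: index 4 -> 3 (moved)
  Node 4: index 2 -> 2 (same)
Nodes that changed position: 0 3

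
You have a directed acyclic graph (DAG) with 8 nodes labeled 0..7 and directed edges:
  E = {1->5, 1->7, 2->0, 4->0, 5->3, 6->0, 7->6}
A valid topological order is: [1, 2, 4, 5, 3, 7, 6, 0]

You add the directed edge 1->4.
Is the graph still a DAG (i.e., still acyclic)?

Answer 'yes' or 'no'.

Answer: yes

Derivation:
Given toposort: [1, 2, 4, 5, 3, 7, 6, 0]
Position of 1: index 0; position of 4: index 2
New edge 1->4: forward
Forward edge: respects the existing order. Still a DAG, same toposort still valid.
Still a DAG? yes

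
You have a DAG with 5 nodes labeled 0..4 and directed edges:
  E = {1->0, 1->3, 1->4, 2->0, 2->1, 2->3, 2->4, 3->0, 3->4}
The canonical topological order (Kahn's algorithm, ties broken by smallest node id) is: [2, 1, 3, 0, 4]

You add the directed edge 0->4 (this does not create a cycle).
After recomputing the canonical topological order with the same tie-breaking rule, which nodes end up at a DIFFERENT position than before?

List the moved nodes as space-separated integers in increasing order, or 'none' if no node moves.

Old toposort: [2, 1, 3, 0, 4]
Added edge 0->4
Recompute Kahn (smallest-id tiebreak):
  initial in-degrees: [3, 1, 0, 2, 4]
  ready (indeg=0): [2]
  pop 2: indeg[0]->2; indeg[1]->0; indeg[3]->1; indeg[4]->3 | ready=[1] | order so far=[2]
  pop 1: indeg[0]->1; indeg[3]->0; indeg[4]->2 | ready=[3] | order so far=[2, 1]
  pop 3: indeg[0]->0; indeg[4]->1 | ready=[0] | order so far=[2, 1, 3]
  pop 0: indeg[4]->0 | ready=[4] | order so far=[2, 1, 3, 0]
  pop 4: no out-edges | ready=[] | order so far=[2, 1, 3, 0, 4]
New canonical toposort: [2, 1, 3, 0, 4]
Compare positions:
  Node 0: index 3 -> 3 (same)
  Node 1: index 1 -> 1 (same)
  Node 2: index 0 -> 0 (same)
  Node 3: index 2 -> 2 (same)
  Node 4: index 4 -> 4 (same)
Nodes that changed position: none

Answer: none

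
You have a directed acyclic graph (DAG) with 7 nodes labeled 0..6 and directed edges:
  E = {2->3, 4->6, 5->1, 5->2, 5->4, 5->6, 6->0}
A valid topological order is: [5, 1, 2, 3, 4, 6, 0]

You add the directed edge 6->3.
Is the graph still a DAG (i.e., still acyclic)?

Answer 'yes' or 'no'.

Given toposort: [5, 1, 2, 3, 4, 6, 0]
Position of 6: index 5; position of 3: index 3
New edge 6->3: backward (u after v in old order)
Backward edge: old toposort is now invalid. Check if this creates a cycle.
Does 3 already reach 6? Reachable from 3: [3]. NO -> still a DAG (reorder needed).
Still a DAG? yes

Answer: yes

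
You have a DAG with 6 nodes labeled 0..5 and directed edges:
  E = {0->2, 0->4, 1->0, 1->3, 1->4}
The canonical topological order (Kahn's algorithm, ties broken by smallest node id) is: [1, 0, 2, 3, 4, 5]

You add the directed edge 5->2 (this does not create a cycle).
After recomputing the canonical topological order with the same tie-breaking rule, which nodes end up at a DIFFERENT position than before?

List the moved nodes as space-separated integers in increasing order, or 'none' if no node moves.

Old toposort: [1, 0, 2, 3, 4, 5]
Added edge 5->2
Recompute Kahn (smallest-id tiebreak):
  initial in-degrees: [1, 0, 2, 1, 2, 0]
  ready (indeg=0): [1, 5]
  pop 1: indeg[0]->0; indeg[3]->0; indeg[4]->1 | ready=[0, 3, 5] | order so far=[1]
  pop 0: indeg[2]->1; indeg[4]->0 | ready=[3, 4, 5] | order so far=[1, 0]
  pop 3: no out-edges | ready=[4, 5] | order so far=[1, 0, 3]
  pop 4: no out-edges | ready=[5] | order so far=[1, 0, 3, 4]
  pop 5: indeg[2]->0 | ready=[2] | order so far=[1, 0, 3, 4, 5]
  pop 2: no out-edges | ready=[] | order so far=[1, 0, 3, 4, 5, 2]
New canonical toposort: [1, 0, 3, 4, 5, 2]
Compare positions:
  Node 0: index 1 -> 1 (same)
  Node 1: index 0 -> 0 (same)
  Node 2: index 2 -> 5 (moved)
  Node 3: index 3 -> 2 (moved)
  Node 4: index 4 -> 3 (moved)
  Node 5: index 5 -> 4 (moved)
Nodes that changed position: 2 3 4 5

Answer: 2 3 4 5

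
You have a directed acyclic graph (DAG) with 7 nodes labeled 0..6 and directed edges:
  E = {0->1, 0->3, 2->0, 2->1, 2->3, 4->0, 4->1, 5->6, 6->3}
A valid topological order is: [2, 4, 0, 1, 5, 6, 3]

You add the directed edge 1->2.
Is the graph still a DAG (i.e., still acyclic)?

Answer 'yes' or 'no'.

Given toposort: [2, 4, 0, 1, 5, 6, 3]
Position of 1: index 3; position of 2: index 0
New edge 1->2: backward (u after v in old order)
Backward edge: old toposort is now invalid. Check if this creates a cycle.
Does 2 already reach 1? Reachable from 2: [0, 1, 2, 3]. YES -> cycle!
Still a DAG? no

Answer: no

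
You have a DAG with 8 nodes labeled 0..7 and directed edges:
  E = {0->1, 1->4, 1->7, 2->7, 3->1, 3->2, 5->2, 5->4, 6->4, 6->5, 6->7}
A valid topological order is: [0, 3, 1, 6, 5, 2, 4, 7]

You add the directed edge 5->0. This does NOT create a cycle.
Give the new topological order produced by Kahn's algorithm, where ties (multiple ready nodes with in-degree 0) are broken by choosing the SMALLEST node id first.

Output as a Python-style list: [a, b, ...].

Old toposort: [0, 3, 1, 6, 5, 2, 4, 7]
Added edge: 5->0
Position of 5 (4) > position of 0 (0). Must reorder: 5 must now come before 0.
Run Kahn's algorithm (break ties by smallest node id):
  initial in-degrees: [1, 2, 2, 0, 3, 1, 0, 3]
  ready (indeg=0): [3, 6]
  pop 3: indeg[1]->1; indeg[2]->1 | ready=[6] | order so far=[3]
  pop 6: indeg[4]->2; indeg[5]->0; indeg[7]->2 | ready=[5] | order so far=[3, 6]
  pop 5: indeg[0]->0; indeg[2]->0; indeg[4]->1 | ready=[0, 2] | order so far=[3, 6, 5]
  pop 0: indeg[1]->0 | ready=[1, 2] | order so far=[3, 6, 5, 0]
  pop 1: indeg[4]->0; indeg[7]->1 | ready=[2, 4] | order so far=[3, 6, 5, 0, 1]
  pop 2: indeg[7]->0 | ready=[4, 7] | order so far=[3, 6, 5, 0, 1, 2]
  pop 4: no out-edges | ready=[7] | order so far=[3, 6, 5, 0, 1, 2, 4]
  pop 7: no out-edges | ready=[] | order so far=[3, 6, 5, 0, 1, 2, 4, 7]
  Result: [3, 6, 5, 0, 1, 2, 4, 7]

Answer: [3, 6, 5, 0, 1, 2, 4, 7]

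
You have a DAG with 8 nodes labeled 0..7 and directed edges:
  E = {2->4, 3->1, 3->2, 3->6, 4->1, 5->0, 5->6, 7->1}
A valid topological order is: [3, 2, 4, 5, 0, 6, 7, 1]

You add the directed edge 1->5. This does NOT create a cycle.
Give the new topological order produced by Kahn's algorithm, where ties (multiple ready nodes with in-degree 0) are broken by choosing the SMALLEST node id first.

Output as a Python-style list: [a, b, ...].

Old toposort: [3, 2, 4, 5, 0, 6, 7, 1]
Added edge: 1->5
Position of 1 (7) > position of 5 (3). Must reorder: 1 must now come before 5.
Run Kahn's algorithm (break ties by smallest node id):
  initial in-degrees: [1, 3, 1, 0, 1, 1, 2, 0]
  ready (indeg=0): [3, 7]
  pop 3: indeg[1]->2; indeg[2]->0; indeg[6]->1 | ready=[2, 7] | order so far=[3]
  pop 2: indeg[4]->0 | ready=[4, 7] | order so far=[3, 2]
  pop 4: indeg[1]->1 | ready=[7] | order so far=[3, 2, 4]
  pop 7: indeg[1]->0 | ready=[1] | order so far=[3, 2, 4, 7]
  pop 1: indeg[5]->0 | ready=[5] | order so far=[3, 2, 4, 7, 1]
  pop 5: indeg[0]->0; indeg[6]->0 | ready=[0, 6] | order so far=[3, 2, 4, 7, 1, 5]
  pop 0: no out-edges | ready=[6] | order so far=[3, 2, 4, 7, 1, 5, 0]
  pop 6: no out-edges | ready=[] | order so far=[3, 2, 4, 7, 1, 5, 0, 6]
  Result: [3, 2, 4, 7, 1, 5, 0, 6]

Answer: [3, 2, 4, 7, 1, 5, 0, 6]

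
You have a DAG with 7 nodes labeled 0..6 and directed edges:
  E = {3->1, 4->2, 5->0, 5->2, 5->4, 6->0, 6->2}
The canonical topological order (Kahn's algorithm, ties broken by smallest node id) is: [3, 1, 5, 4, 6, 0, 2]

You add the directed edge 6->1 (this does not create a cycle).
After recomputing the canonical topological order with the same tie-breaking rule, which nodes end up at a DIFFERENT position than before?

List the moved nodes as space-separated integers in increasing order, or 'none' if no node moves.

Old toposort: [3, 1, 5, 4, 6, 0, 2]
Added edge 6->1
Recompute Kahn (smallest-id tiebreak):
  initial in-degrees: [2, 2, 3, 0, 1, 0, 0]
  ready (indeg=0): [3, 5, 6]
  pop 3: indeg[1]->1 | ready=[5, 6] | order so far=[3]
  pop 5: indeg[0]->1; indeg[2]->2; indeg[4]->0 | ready=[4, 6] | order so far=[3, 5]
  pop 4: indeg[2]->1 | ready=[6] | order so far=[3, 5, 4]
  pop 6: indeg[0]->0; indeg[1]->0; indeg[2]->0 | ready=[0, 1, 2] | order so far=[3, 5, 4, 6]
  pop 0: no out-edges | ready=[1, 2] | order so far=[3, 5, 4, 6, 0]
  pop 1: no out-edges | ready=[2] | order so far=[3, 5, 4, 6, 0, 1]
  pop 2: no out-edges | ready=[] | order so far=[3, 5, 4, 6, 0, 1, 2]
New canonical toposort: [3, 5, 4, 6, 0, 1, 2]
Compare positions:
  Node 0: index 5 -> 4 (moved)
  Node 1: index 1 -> 5 (moved)
  Node 2: index 6 -> 6 (same)
  Node 3: index 0 -> 0 (same)
  Node 4: index 3 -> 2 (moved)
  Node 5: index 2 -> 1 (moved)
  Node 6: index 4 -> 3 (moved)
Nodes that changed position: 0 1 4 5 6

Answer: 0 1 4 5 6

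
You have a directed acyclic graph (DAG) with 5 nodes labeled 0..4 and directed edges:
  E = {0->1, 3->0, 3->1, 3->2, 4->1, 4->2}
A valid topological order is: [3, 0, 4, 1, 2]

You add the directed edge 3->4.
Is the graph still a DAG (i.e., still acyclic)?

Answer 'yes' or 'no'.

Given toposort: [3, 0, 4, 1, 2]
Position of 3: index 0; position of 4: index 2
New edge 3->4: forward
Forward edge: respects the existing order. Still a DAG, same toposort still valid.
Still a DAG? yes

Answer: yes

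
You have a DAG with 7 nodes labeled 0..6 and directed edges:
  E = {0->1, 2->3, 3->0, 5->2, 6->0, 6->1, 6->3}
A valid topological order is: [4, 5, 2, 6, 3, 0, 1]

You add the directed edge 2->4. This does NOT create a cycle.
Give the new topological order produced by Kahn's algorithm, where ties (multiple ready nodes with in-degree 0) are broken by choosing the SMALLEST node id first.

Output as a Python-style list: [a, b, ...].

Old toposort: [4, 5, 2, 6, 3, 0, 1]
Added edge: 2->4
Position of 2 (2) > position of 4 (0). Must reorder: 2 must now come before 4.
Run Kahn's algorithm (break ties by smallest node id):
  initial in-degrees: [2, 2, 1, 2, 1, 0, 0]
  ready (indeg=0): [5, 6]
  pop 5: indeg[2]->0 | ready=[2, 6] | order so far=[5]
  pop 2: indeg[3]->1; indeg[4]->0 | ready=[4, 6] | order so far=[5, 2]
  pop 4: no out-edges | ready=[6] | order so far=[5, 2, 4]
  pop 6: indeg[0]->1; indeg[1]->1; indeg[3]->0 | ready=[3] | order so far=[5, 2, 4, 6]
  pop 3: indeg[0]->0 | ready=[0] | order so far=[5, 2, 4, 6, 3]
  pop 0: indeg[1]->0 | ready=[1] | order so far=[5, 2, 4, 6, 3, 0]
  pop 1: no out-edges | ready=[] | order so far=[5, 2, 4, 6, 3, 0, 1]
  Result: [5, 2, 4, 6, 3, 0, 1]

Answer: [5, 2, 4, 6, 3, 0, 1]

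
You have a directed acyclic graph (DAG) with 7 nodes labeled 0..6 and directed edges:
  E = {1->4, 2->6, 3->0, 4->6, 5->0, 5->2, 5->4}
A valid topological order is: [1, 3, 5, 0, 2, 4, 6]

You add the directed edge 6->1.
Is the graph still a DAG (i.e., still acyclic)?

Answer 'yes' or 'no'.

Given toposort: [1, 3, 5, 0, 2, 4, 6]
Position of 6: index 6; position of 1: index 0
New edge 6->1: backward (u after v in old order)
Backward edge: old toposort is now invalid. Check if this creates a cycle.
Does 1 already reach 6? Reachable from 1: [1, 4, 6]. YES -> cycle!
Still a DAG? no

Answer: no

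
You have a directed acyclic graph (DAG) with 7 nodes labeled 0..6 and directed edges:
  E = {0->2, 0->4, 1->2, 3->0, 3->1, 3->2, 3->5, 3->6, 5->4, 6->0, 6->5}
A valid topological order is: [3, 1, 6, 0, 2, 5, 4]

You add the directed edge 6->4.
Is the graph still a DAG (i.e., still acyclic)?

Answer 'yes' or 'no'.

Answer: yes

Derivation:
Given toposort: [3, 1, 6, 0, 2, 5, 4]
Position of 6: index 2; position of 4: index 6
New edge 6->4: forward
Forward edge: respects the existing order. Still a DAG, same toposort still valid.
Still a DAG? yes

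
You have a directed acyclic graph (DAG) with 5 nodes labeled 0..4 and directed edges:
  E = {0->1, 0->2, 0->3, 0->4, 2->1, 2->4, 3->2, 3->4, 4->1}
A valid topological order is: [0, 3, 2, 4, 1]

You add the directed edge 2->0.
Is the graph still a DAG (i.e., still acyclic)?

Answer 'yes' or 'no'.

Answer: no

Derivation:
Given toposort: [0, 3, 2, 4, 1]
Position of 2: index 2; position of 0: index 0
New edge 2->0: backward (u after v in old order)
Backward edge: old toposort is now invalid. Check if this creates a cycle.
Does 0 already reach 2? Reachable from 0: [0, 1, 2, 3, 4]. YES -> cycle!
Still a DAG? no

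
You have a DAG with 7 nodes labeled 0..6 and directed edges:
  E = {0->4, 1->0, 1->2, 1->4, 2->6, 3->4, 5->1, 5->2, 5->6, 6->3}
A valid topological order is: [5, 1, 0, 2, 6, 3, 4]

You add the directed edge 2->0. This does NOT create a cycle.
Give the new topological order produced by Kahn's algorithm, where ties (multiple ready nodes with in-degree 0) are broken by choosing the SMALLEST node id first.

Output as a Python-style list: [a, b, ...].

Old toposort: [5, 1, 0, 2, 6, 3, 4]
Added edge: 2->0
Position of 2 (3) > position of 0 (2). Must reorder: 2 must now come before 0.
Run Kahn's algorithm (break ties by smallest node id):
  initial in-degrees: [2, 1, 2, 1, 3, 0, 2]
  ready (indeg=0): [5]
  pop 5: indeg[1]->0; indeg[2]->1; indeg[6]->1 | ready=[1] | order so far=[5]
  pop 1: indeg[0]->1; indeg[2]->0; indeg[4]->2 | ready=[2] | order so far=[5, 1]
  pop 2: indeg[0]->0; indeg[6]->0 | ready=[0, 6] | order so far=[5, 1, 2]
  pop 0: indeg[4]->1 | ready=[6] | order so far=[5, 1, 2, 0]
  pop 6: indeg[3]->0 | ready=[3] | order so far=[5, 1, 2, 0, 6]
  pop 3: indeg[4]->0 | ready=[4] | order so far=[5, 1, 2, 0, 6, 3]
  pop 4: no out-edges | ready=[] | order so far=[5, 1, 2, 0, 6, 3, 4]
  Result: [5, 1, 2, 0, 6, 3, 4]

Answer: [5, 1, 2, 0, 6, 3, 4]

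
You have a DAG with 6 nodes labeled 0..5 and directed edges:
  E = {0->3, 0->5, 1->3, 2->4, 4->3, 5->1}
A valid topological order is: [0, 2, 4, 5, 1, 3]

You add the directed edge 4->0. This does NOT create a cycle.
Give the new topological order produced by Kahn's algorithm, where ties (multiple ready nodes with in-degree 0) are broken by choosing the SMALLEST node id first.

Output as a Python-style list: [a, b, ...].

Answer: [2, 4, 0, 5, 1, 3]

Derivation:
Old toposort: [0, 2, 4, 5, 1, 3]
Added edge: 4->0
Position of 4 (2) > position of 0 (0). Must reorder: 4 must now come before 0.
Run Kahn's algorithm (break ties by smallest node id):
  initial in-degrees: [1, 1, 0, 3, 1, 1]
  ready (indeg=0): [2]
  pop 2: indeg[4]->0 | ready=[4] | order so far=[2]
  pop 4: indeg[0]->0; indeg[3]->2 | ready=[0] | order so far=[2, 4]
  pop 0: indeg[3]->1; indeg[5]->0 | ready=[5] | order so far=[2, 4, 0]
  pop 5: indeg[1]->0 | ready=[1] | order so far=[2, 4, 0, 5]
  pop 1: indeg[3]->0 | ready=[3] | order so far=[2, 4, 0, 5, 1]
  pop 3: no out-edges | ready=[] | order so far=[2, 4, 0, 5, 1, 3]
  Result: [2, 4, 0, 5, 1, 3]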